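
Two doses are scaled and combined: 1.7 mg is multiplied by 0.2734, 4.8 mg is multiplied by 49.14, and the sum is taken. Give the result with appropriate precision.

2.4 × 10² mg

1.7 × 0.2734 = 0.46478 → 0.46 mg (2 s.f., last digit at the 10^-2 place).
4.8 × 49.14 = 235.872 → 2.4 × 10² mg (2 s.f., last digit at the 10^1 place).
Sum: 236.33678 mg; keep the coarser place, 10^1.
Result: 2.4 × 10² mg.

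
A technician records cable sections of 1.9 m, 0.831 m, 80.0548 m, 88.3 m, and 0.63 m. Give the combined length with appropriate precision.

1.9 m + 0.831 m + 80.0548 m + 88.3 m + 0.63 m = 171.7158 m.
Addition/subtraction keeps the fewest decimal places: 1.9 → 1 decimal place, 0.831 → 3 decimal places, 80.0548 → 4 decimal places, 88.3 → 1 decimal place, 0.63 → 2 decimal places; limit is 1.
Rounded to 1 decimal place: 171.7 m.

171.7 m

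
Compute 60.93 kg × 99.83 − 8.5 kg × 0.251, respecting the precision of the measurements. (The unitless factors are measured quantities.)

6081 kg

60.93 × 99.83 = 6082.6419 → 6083 kg (4 s.f., last digit at the 10^0 place).
8.5 × 0.251 = 2.1335 → 2.1 kg (2 s.f., last digit at the 10^-1 place).
Difference: 6080.5084 kg; keep the coarser place, 10^0.
Result: 6081 kg.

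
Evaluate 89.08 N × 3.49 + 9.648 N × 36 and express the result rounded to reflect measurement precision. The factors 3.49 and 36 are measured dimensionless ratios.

89.08 × 3.49 = 310.8892 → 311 N (3 s.f., last digit at the 10^0 place).
9.648 × 36 = 347.328 → 3.5 × 10^2 N (2 s.f., last digit at the 10^1 place).
Sum: 658.2172 N; keep the coarser place, 10^1.
Result: 6.6 × 10^2 N.

6.6 × 10^2 N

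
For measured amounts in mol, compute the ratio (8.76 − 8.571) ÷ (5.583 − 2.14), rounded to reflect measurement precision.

0.055

8.76 − 8.571 = 0.189, limited to 2 d.p. → 2 s.f.; 5.583 − 2.14 = 3.443, limited to 2 d.p. → 3 s.f.
Carrying full precision, 0.189 ÷ 3.443 = 0.0548939878013…; keep min(2, 3) = 2 s.f.
Rounded to 2 significant figures: 0.055.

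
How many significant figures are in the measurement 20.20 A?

20.20: trailing zeros after a decimal point are significant; zeros between nonzero digits are significant.

4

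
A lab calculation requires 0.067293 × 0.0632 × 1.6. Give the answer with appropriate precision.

0.067293 × 0.0632 × 1.6 = 0.00680466816
Multiplication/division keeps the fewest significant figures: 0.067293 → 5 s.f., 0.0632 → 3 s.f., 1.6 → 2 s.f.; limit is 2.
Rounded to 2 significant figures: 0.0068.

0.0068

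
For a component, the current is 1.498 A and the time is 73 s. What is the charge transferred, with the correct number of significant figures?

1.1 × 10^2 C

charge transferred = 1.498 A × 73 s = 109.354 C.
1.498 has 4 significant figures; 73 has 2.
Division/multiplication keeps the fewest: 2 significant figures.
Rounded: 1.1 × 10^2 C.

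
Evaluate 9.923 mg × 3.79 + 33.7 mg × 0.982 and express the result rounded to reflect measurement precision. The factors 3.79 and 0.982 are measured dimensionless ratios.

9.923 × 3.79 = 37.60817 → 37.6 mg (3 s.f., last digit at the 10^-1 place).
33.7 × 0.982 = 33.0934 → 33.1 mg (3 s.f., last digit at the 10^-1 place).
Sum: 70.70157 mg; keep the coarser place, 10^-1.
Result: 70.7 mg.

70.7 mg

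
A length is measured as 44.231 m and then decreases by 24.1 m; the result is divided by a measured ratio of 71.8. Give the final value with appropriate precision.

0.280 m

44.231 m − 24.1 m = 20.131 m; the difference is limited to 1 decimal place (3 s.f.).
Carrying full precision, 20.131 ÷ 71.8 = 0.280376044568… m; 71.8 has 3 s.f., so the result keeps min(3, 3) = 3 s.f.
Rounded to 3 significant figures: 0.280 m.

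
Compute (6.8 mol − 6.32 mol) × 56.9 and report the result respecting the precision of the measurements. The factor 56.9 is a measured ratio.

6.8 mol − 6.32 mol = 0.48 mol; the difference is limited to 1 decimal place (1 s.f.).
Carrying full precision, 0.48 × 56.9 = 27.312 mol; 56.9 has 3 s.f., so the result keeps min(1, 3) = 1 s.f.
Rounded to 1 significant figure: 3 × 10^1 mol.

3 × 10^1 mol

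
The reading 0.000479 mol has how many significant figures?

3

0.000479: leading zeros are not significant.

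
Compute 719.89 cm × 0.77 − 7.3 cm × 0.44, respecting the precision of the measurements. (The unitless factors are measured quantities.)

719.89 × 0.77 = 554.3153 → 5.5 × 10^2 cm (2 s.f., last digit at the 10^1 place).
7.3 × 0.44 = 3.212 → 3.2 cm (2 s.f., last digit at the 10^-1 place).
Difference: 551.1033 cm; keep the coarser place, 10^1.
Result: 5.5 × 10^2 cm.

5.5 × 10^2 cm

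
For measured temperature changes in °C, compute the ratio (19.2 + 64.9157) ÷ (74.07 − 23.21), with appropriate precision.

1.65

19.2 + 64.9157 = 84.1157, limited to 1 d.p. → 3 s.f.; 74.07 − 23.21 = 50.86, limited to 2 d.p. → 4 s.f.
Carrying full precision, 84.1157 ÷ 50.86 = 1.65386747936…; keep min(3, 4) = 3 s.f.
Rounded to 3 significant figures: 1.65.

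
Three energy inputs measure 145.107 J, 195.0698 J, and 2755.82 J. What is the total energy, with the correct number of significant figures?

145.107 J + 195.0698 J + 2755.82 J = 3095.9968 J.
Addition/subtraction keeps the fewest decimal places: 145.107 → 3 decimal places, 195.0698 → 4 decimal places, 2755.82 → 2 decimal places; limit is 2.
Rounded to 2 decimal places: 3096.00 J.

3096.00 J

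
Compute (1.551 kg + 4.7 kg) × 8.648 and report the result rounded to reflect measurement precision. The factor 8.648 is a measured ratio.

54 kg

1.551 kg + 4.7 kg = 6.251 kg; the sum is limited to 1 decimal place (2 s.f.).
Carrying full precision, 6.251 × 8.648 = 54.058648 kg; 8.648 has 4 s.f., so the result keeps min(2, 4) = 2 s.f.
Rounded to 2 significant figures: 54 kg.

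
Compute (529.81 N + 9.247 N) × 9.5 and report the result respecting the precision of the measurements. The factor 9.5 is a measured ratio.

529.81 N + 9.247 N = 539.057 N; the sum is limited to 2 decimal places (5 s.f.).
Carrying full precision, 539.057 × 9.5 = 5121.0415 N; 9.5 has 2 s.f., so the result keeps min(5, 2) = 2 s.f.
Rounded to 2 significant figures: 5.1 × 10^3 N.

5.1 × 10^3 N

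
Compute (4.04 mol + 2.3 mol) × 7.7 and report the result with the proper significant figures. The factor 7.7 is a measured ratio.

4.04 mol + 2.3 mol = 6.34 mol; the sum is limited to 1 decimal place (2 s.f.).
Carrying full precision, 6.34 × 7.7 = 48.818 mol; 7.7 has 2 s.f., so the result keeps min(2, 2) = 2 s.f.
Rounded to 2 significant figures: 49 mol.

49 mol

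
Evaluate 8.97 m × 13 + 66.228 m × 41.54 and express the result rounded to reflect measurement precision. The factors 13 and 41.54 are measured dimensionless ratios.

2.87 × 10^3 m

8.97 × 13 = 116.61 → 1.2 × 10^2 m (2 s.f., last digit at the 10^1 place).
66.228 × 41.54 = 2751.11112 → 2.751 × 10^3 m (4 s.f., last digit at the 10^0 place).
Sum: 2867.72112 m; keep the coarser place, 10^1.
Result: 2.87 × 10^3 m.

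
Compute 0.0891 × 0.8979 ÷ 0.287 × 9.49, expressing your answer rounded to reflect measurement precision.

0.0891 × 0.8979 ÷ 0.287 × 9.49 = 2.64539172857…
Multiplication/division keeps the fewest significant figures: 0.0891 → 3 s.f., 0.8979 → 4 s.f., 0.287 → 3 s.f., 9.49 → 3 s.f.; limit is 3.
Rounded to 3 significant figures: 2.65.

2.65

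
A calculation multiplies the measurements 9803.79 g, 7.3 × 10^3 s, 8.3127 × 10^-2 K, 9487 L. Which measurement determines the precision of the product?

7.3 × 10^3 s

9803.79 g → 6 s.f.; 7.3 × 10^3 s → 2 s.f.; 8.3127 × 10^-2 K → 5 s.f.; 9487 L → 4 s.f.
The fewest is 2 significant figures, from 7.3 × 10^3 s.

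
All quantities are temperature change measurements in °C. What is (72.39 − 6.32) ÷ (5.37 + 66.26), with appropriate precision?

72.39 − 6.32 = 66.07, limited to 2 d.p. → 4 s.f.; 5.37 + 66.26 = 71.63, limited to 2 d.p. → 4 s.f.
Carrying full precision, 66.07 ÷ 71.63 = 0.922378891526…; keep min(4, 4) = 4 s.f.
Rounded to 4 significant figures: 0.9224.

0.9224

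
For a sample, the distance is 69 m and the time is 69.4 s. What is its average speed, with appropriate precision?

average speed = 69 m ÷ 69.4 s = 0.994236311239… m/s.
69 has 2 significant figures; 69.4 has 3.
Division/multiplication keeps the fewest: 2 significant figures.
Rounded: 0.99 m/s.

0.99 m/s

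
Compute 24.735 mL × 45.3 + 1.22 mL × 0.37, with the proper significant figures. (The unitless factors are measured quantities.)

1.12 × 10³ mL

24.735 × 45.3 = 1120.4955 → 1.12 × 10³ mL (3 s.f., last digit at the 10^1 place).
1.22 × 0.37 = 0.4514 → 0.45 mL (2 s.f., last digit at the 10^-2 place).
Sum: 1120.9469 mL; keep the coarser place, 10^1.
Result: 1.12 × 10³ mL.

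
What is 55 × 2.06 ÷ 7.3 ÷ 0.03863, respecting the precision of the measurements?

55 × 2.06 ÷ 7.3 ÷ 0.03863 = 401.774474378…
Multiplication/division keeps the fewest significant figures: 55 → 2 s.f., 2.06 → 3 s.f., 7.3 → 2 s.f., 0.03863 → 4 s.f.; limit is 2.
Rounded to 2 significant figures: 4.0 × 10².

4.0 × 10²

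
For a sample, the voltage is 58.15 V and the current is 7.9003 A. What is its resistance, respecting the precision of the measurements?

resistance = 58.15 V ÷ 7.9003 A = 7.36047998177… Ω.
58.15 has 4 significant figures; 7.9003 has 5.
Division/multiplication keeps the fewest: 4 significant figures.
Rounded: 7.360 Ω.

7.360 Ω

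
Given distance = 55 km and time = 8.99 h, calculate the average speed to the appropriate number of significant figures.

6.1 km/h

average speed = 55 km ÷ 8.99 h = 6.11790878754… km/h.
55 has 2 significant figures; 8.99 has 3.
Division/multiplication keeps the fewest: 2 significant figures.
Rounded: 6.1 km/h.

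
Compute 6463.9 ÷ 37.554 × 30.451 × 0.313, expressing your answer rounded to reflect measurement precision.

6463.9 ÷ 37.554 × 30.451 × 0.313 = 1640.53055642…
Multiplication/division keeps the fewest significant figures: 6463.9 → 5 s.f., 37.554 → 5 s.f., 30.451 → 5 s.f., 0.313 → 3 s.f.; limit is 3.
Rounded to 3 significant figures: 1.64 × 10³.

1.64 × 10³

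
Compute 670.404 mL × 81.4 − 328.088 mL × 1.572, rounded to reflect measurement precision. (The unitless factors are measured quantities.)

5.41 × 10^4 mL

670.404 × 81.4 = 54570.8856 → 5.46 × 10^4 mL (3 s.f., last digit at the 10^2 place).
328.088 × 1.572 = 515.754336 → 515.8 mL (4 s.f., last digit at the 10^-1 place).
Difference: 54055.131264 mL; keep the coarser place, 10^2.
Result: 5.41 × 10^4 mL.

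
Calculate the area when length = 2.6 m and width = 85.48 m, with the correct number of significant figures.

2.2 × 10^2 m²

area = 2.6 m × 85.48 m = 222.248 m².
2.6 has 2 significant figures; 85.48 has 4.
Division/multiplication keeps the fewest: 2 significant figures.
Rounded: 2.2 × 10^2 m².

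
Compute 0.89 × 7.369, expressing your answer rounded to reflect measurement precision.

0.89 × 7.369 = 6.55841
Multiplication/division keeps the fewest significant figures: 0.89 → 2 s.f., 7.369 → 4 s.f.; limit is 2.
Rounded to 2 significant figures: 6.6.

6.6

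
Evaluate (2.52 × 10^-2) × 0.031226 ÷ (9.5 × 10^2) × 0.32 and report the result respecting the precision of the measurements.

(2.52 × 10^-2) × 0.031226 ÷ (9.5 × 10^2) × 0.32 = 2.65059435789 × 10^-7…
Multiplication/division keeps the fewest significant figures: 2.52 × 10^-2 → 3 s.f., 0.031226 → 5 s.f., 9.5 × 10^2 → 2 s.f., 0.32 → 2 s.f.; limit is 2.
Rounded to 2 significant figures: 2.7 × 10^-7.

2.7 × 10^-7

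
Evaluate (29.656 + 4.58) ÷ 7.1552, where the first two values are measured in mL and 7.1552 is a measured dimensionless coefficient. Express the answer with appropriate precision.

4.785 mL

29.656 mL + 4.58 mL = 34.236 mL; the sum is limited to 2 decimal places (4 s.f.).
Carrying full precision, 34.236 ÷ 7.1552 = 4.78477191413… mL; 7.1552 has 5 s.f., so the result keeps min(4, 5) = 4 s.f.
Rounded to 4 significant figures: 4.785 mL.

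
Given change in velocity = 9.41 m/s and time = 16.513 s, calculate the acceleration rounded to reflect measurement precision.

0.570 m/s²

acceleration = 9.41 m/s ÷ 16.513 s = 0.569854054381… m/s².
9.41 has 3 significant figures; 16.513 has 5.
Division/multiplication keeps the fewest: 3 significant figures.
Rounded: 0.570 m/s².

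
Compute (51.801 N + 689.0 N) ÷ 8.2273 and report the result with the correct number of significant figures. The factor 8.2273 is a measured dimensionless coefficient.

90.04 N

51.801 N + 689.0 N = 740.801 N; the sum is limited to 1 decimal place (4 s.f.).
Carrying full precision, 740.801 ÷ 8.2273 = 90.0418120161… N; 8.2273 has 5 s.f., so the result keeps min(4, 5) = 4 s.f.
Rounded to 4 significant figures: 90.04 N.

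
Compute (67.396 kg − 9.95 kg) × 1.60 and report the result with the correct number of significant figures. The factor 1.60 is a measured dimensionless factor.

91.9 kg

67.396 kg − 9.95 kg = 57.446 kg; the difference is limited to 2 decimal places (4 s.f.).
Carrying full precision, 57.446 × 1.60 = 91.9136 kg; 1.60 has 3 s.f., so the result keeps min(4, 3) = 3 s.f.
Rounded to 3 significant figures: 91.9 kg.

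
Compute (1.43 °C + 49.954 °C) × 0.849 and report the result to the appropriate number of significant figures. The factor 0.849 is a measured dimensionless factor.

43.6 °C

1.43 °C + 49.954 °C = 51.384 °C; the sum is limited to 2 decimal places (4 s.f.).
Carrying full precision, 51.384 × 0.849 = 43.625016 °C; 0.849 has 3 s.f., so the result keeps min(4, 3) = 3 s.f.
Rounded to 3 significant figures: 43.6 °C.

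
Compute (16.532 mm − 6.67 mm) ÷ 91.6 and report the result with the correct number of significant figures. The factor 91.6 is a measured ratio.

1.08 × 10^-1 mm

16.532 mm − 6.67 mm = 9.862 mm; the difference is limited to 2 decimal places (3 s.f.).
Carrying full precision, 9.862 ÷ 91.6 = 0.107663755459… mm; 91.6 has 3 s.f., so the result keeps min(3, 3) = 3 s.f.
Rounded to 3 significant figures: 1.08 × 10^-1 mm.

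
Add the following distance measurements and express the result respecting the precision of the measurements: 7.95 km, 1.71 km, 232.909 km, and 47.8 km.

290.4 km

7.95 km + 1.71 km + 232.909 km + 47.8 km = 290.369 km.
Addition/subtraction keeps the fewest decimal places: 7.95 → 2 decimal places, 1.71 → 2 decimal places, 232.909 → 3 decimal places, 47.8 → 1 decimal place; limit is 1.
Rounded to 1 decimal place: 290.4 km.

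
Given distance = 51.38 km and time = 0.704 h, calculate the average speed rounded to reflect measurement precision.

73.0 km/h

average speed = 51.38 km ÷ 0.704 h = 72.9829545455… km/h.
51.38 has 4 significant figures; 0.704 has 3.
Division/multiplication keeps the fewest: 3 significant figures.
Rounded: 73.0 km/h.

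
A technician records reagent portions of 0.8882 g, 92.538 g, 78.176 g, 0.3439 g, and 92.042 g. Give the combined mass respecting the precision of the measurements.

0.8882 g + 92.538 g + 78.176 g + 0.3439 g + 92.042 g = 263.9881 g.
Addition/subtraction keeps the fewest decimal places: 0.8882 → 4 decimal places, 92.538 → 3 decimal places, 78.176 → 3 decimal places, 0.3439 → 4 decimal places, 92.042 → 3 decimal places; limit is 3.
Rounded to 3 decimal places: 263.988 g.

263.988 g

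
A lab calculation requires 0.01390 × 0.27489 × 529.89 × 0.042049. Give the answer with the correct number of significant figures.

0.08514

0.01390 × 0.27489 × 529.89 × 0.042049 = 0.0851363715958…
Multiplication/division keeps the fewest significant figures: 0.01390 → 4 s.f., 0.27489 → 5 s.f., 529.89 → 5 s.f., 0.042049 → 5 s.f.; limit is 4.
Rounded to 4 significant figures: 0.08514.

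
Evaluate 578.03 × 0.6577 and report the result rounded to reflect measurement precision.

578.03 × 0.6577 = 380.170331
Multiplication/division keeps the fewest significant figures: 578.03 → 5 s.f., 0.6577 → 4 s.f.; limit is 4.
Rounded to 4 significant figures: 380.2.

380.2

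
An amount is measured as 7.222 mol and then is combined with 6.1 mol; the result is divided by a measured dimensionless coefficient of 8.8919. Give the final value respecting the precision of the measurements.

7.222 mol + 6.1 mol = 13.322 mol; the sum is limited to 1 decimal place (3 s.f.).
Carrying full precision, 13.322 ÷ 8.8919 = 1.49821747883… mol; 8.8919 has 5 s.f., so the result keeps min(3, 5) = 3 s.f.
Rounded to 3 significant figures: 1.50 mol.

1.50 mol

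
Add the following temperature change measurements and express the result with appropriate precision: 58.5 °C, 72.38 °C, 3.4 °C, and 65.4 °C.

199.7 °C

58.5 °C + 72.38 °C + 3.4 °C + 65.4 °C = 199.68 °C.
Addition/subtraction keeps the fewest decimal places: 58.5 → 1 decimal place, 72.38 → 2 decimal places, 3.4 → 1 decimal place, 65.4 → 1 decimal place; limit is 1.
Rounded to 1 decimal place: 199.7 °C.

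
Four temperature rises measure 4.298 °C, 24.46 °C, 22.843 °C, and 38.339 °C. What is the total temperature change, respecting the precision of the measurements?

89.94 °C

4.298 °C + 24.46 °C + 22.843 °C + 38.339 °C = 89.940 °C.
Addition/subtraction keeps the fewest decimal places: 4.298 → 3 decimal places, 24.46 → 2 decimal places, 22.843 → 3 decimal places, 38.339 → 3 decimal places; limit is 2.
Rounded to 2 decimal places: 89.94 °C.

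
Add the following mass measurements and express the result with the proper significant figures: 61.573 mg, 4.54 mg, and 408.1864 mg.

474.30 mg

61.573 mg + 4.54 mg + 408.1864 mg = 474.2994 mg.
Addition/subtraction keeps the fewest decimal places: 61.573 → 3 decimal places, 4.54 → 2 decimal places, 408.1864 → 4 decimal places; limit is 2.
Rounded to 2 decimal places: 474.30 mg.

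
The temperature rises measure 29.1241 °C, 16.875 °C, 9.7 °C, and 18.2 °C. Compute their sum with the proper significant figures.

29.1241 °C + 16.875 °C + 9.7 °C + 18.2 °C = 73.8991 °C.
Addition/subtraction keeps the fewest decimal places: 29.1241 → 4 decimal places, 16.875 → 3 decimal places, 9.7 → 1 decimal place, 18.2 → 1 decimal place; limit is 1.
Rounded to 1 decimal place: 73.9 °C.

73.9 °C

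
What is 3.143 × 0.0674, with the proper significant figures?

0.212

3.143 × 0.0674 = 0.2118382
Multiplication/division keeps the fewest significant figures: 3.143 → 4 s.f., 0.0674 → 3 s.f.; limit is 3.
Rounded to 3 significant figures: 0.212.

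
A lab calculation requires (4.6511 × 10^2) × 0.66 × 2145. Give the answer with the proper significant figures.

(4.6511 × 10^2) × 0.66 × 2145 = 658456.227
Multiplication/division keeps the fewest significant figures: 4.6511 × 10^2 → 5 s.f., 0.66 → 2 s.f., 2145 → 4 s.f.; limit is 2.
Rounded to 2 significant figures: 6.6 × 10^5.

6.6 × 10^5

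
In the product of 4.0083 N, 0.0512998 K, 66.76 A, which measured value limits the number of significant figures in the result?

4.0083 N → 5 s.f.; 0.0512998 K → 6 s.f.; 66.76 A → 4 s.f.
The fewest is 4 significant figures, from 66.76 A.

66.76 A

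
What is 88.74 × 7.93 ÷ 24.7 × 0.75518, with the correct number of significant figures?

88.74 × 7.93 ÷ 24.7 × 0.75518 = 21.5152371853…
Multiplication/division keeps the fewest significant figures: 88.74 → 4 s.f., 7.93 → 3 s.f., 24.7 → 3 s.f., 0.75518 → 5 s.f.; limit is 3.
Rounded to 3 significant figures: 21.5.

21.5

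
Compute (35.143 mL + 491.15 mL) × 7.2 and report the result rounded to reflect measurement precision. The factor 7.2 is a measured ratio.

35.143 mL + 491.15 mL = 526.293 mL; the sum is limited to 2 decimal places (5 s.f.).
Carrying full precision, 526.293 × 7.2 = 3789.3096 mL; 7.2 has 2 s.f., so the result keeps min(5, 2) = 2 s.f.
Rounded to 2 significant figures: 3.8 × 10³ mL.

3.8 × 10³ mL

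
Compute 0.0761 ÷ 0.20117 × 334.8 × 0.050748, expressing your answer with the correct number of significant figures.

0.0761 ÷ 0.20117 × 334.8 × 0.050748 = 6.42725930029…
Multiplication/division keeps the fewest significant figures: 0.0761 → 3 s.f., 0.20117 → 5 s.f., 334.8 → 4 s.f., 0.050748 → 5 s.f.; limit is 3.
Rounded to 3 significant figures: 6.43.

6.43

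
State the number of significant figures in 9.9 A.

9.9: every digit is nonzero and significant.

2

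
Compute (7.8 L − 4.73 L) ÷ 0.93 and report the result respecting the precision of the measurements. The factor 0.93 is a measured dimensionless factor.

3.3 L

7.8 L − 4.73 L = 3.07 L; the difference is limited to 1 decimal place (2 s.f.).
Carrying full precision, 3.07 ÷ 0.93 = 3.30107526882… L; 0.93 has 2 s.f., so the result keeps min(2, 2) = 2 s.f.
Rounded to 2 significant figures: 3.3 L.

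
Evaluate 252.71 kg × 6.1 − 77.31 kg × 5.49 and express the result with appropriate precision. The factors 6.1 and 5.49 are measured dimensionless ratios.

252.71 × 6.1 = 1541.531 → 1.5 × 10³ kg (2 s.f., last digit at the 10^2 place).
77.31 × 5.49 = 424.4319 → 424 kg (3 s.f., last digit at the 10^0 place).
Difference: 1117.0991 kg; keep the coarser place, 10^2.
Result: 1.1 × 10³ kg.

1.1 × 10³ kg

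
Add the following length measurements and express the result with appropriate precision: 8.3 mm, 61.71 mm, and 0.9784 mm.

8.3 mm + 61.71 mm + 0.9784 mm = 70.9884 mm.
Addition/subtraction keeps the fewest decimal places: 8.3 → 1 decimal place, 61.71 → 2 decimal places, 0.9784 → 4 decimal places; limit is 1.
Rounded to 1 decimal place: 71.0 mm.

71.0 mm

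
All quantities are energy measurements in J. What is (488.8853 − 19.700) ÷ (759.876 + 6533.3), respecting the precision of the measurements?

488.8853 − 19.700 = 469.1853, limited to 3 d.p. → 6 s.f.; 759.876 + 6533.3 = 7293.176, limited to 1 d.p. → 5 s.f.
Carrying full precision, 469.1853 ÷ 7293.176 = 0.0643320961951…; keep min(6, 5) = 5 s.f.
Rounded to 5 significant figures: 0.064332.

0.064332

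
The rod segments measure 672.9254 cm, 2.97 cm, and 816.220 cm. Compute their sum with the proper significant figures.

672.9254 cm + 2.97 cm + 816.220 cm = 1492.1154 cm.
Addition/subtraction keeps the fewest decimal places: 672.9254 → 4 decimal places, 2.97 → 2 decimal places, 816.220 → 3 decimal places; limit is 2.
Rounded to 2 decimal places: 1.49212 × 10^3 cm.

1.49212 × 10^3 cm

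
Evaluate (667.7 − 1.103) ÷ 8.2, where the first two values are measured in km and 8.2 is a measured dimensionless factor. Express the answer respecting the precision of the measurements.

81 km

667.7 km − 1.103 km = 666.597 km; the difference is limited to 1 decimal place (4 s.f.).
Carrying full precision, 666.597 ÷ 8.2 = 81.2923170732… km; 8.2 has 2 s.f., so the result keeps min(4, 2) = 2 s.f.
Rounded to 2 significant figures: 81 km.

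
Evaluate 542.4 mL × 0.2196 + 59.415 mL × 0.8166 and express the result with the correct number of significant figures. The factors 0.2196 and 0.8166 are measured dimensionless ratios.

167.6 mL

542.4 × 0.2196 = 119.11104 → 1.191 × 10^2 mL (4 s.f., last digit at the 10^-1 place).
59.415 × 0.8166 = 48.518289 → 48.52 mL (4 s.f., last digit at the 10^-2 place).
Sum: 167.629329 mL; keep the coarser place, 10^-1.
Result: 167.6 mL.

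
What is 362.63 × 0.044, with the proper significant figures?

16

362.63 × 0.044 = 15.95572
Multiplication/division keeps the fewest significant figures: 362.63 → 5 s.f., 0.044 → 2 s.f.; limit is 2.
Rounded to 2 significant figures: 16.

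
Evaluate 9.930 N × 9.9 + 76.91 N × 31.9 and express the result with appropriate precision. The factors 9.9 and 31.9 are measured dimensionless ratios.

9.930 × 9.9 = 98.307 → 98 N (2 s.f., last digit at the 10^0 place).
76.91 × 31.9 = 2453.429 → 2.45 × 10³ N (3 s.f., last digit at the 10^1 place).
Sum: 2551.736 N; keep the coarser place, 10^1.
Result: 2.55 × 10³ N.

2.55 × 10³ N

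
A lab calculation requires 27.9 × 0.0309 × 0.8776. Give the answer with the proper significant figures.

27.9 × 0.0309 × 0.8776 = 0.756587736
Multiplication/division keeps the fewest significant figures: 27.9 → 3 s.f., 0.0309 → 3 s.f., 0.8776 → 4 s.f.; limit is 3.
Rounded to 3 significant figures: 0.757.

0.757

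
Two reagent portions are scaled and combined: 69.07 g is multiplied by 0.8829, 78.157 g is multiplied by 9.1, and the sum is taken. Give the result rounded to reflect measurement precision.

69.07 × 0.8829 = 60.981903 → 60.98 g (4 s.f., last digit at the 10^-2 place).
78.157 × 9.1 = 711.2287 → 7.1 × 10^2 g (2 s.f., last digit at the 10^1 place).
Sum: 772.210603 g; keep the coarser place, 10^1.
Result: 7.7 × 10^2 g.

7.7 × 10^2 g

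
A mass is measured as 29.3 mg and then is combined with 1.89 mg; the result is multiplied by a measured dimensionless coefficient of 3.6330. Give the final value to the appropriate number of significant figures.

113 mg

29.3 mg + 1.89 mg = 31.19 mg; the sum is limited to 1 decimal place (3 s.f.).
Carrying full precision, 31.19 × 3.6330 = 113.31327 mg; 3.6330 has 5 s.f., so the result keeps min(3, 5) = 3 s.f.
Rounded to 3 significant figures: 113 mg.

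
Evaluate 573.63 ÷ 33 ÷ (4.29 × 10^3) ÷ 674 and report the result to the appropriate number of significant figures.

573.63 ÷ 33 ÷ (4.29 × 10^3) ÷ 674 = 0.00000601174744687…
Multiplication/division keeps the fewest significant figures: 573.63 → 5 s.f., 33 → 2 s.f., 4.29 × 10^3 → 3 s.f., 674 → 3 s.f.; limit is 2.
Rounded to 2 significant figures: 6.0 × 10^-6.

6.0 × 10^-6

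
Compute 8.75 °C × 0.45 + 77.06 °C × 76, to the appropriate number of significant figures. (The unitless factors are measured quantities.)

8.75 × 0.45 = 3.9375 → 3.9 °C (2 s.f., last digit at the 10^-1 place).
77.06 × 76 = 5856.56 → 5.9 × 10³ °C (2 s.f., last digit at the 10^2 place).
Sum: 5860.4975 °C; keep the coarser place, 10^2.
Result: 5.9 × 10³ °C.

5.9 × 10³ °C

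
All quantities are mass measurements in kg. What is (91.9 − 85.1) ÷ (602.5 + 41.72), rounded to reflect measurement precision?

0.011

91.9 − 85.1 = 6.8, limited to 1 d.p. → 2 s.f.; 602.5 + 41.72 = 644.22, limited to 1 d.p. → 4 s.f.
Carrying full precision, 6.8 ÷ 644.22 = 0.0105554003291…; keep min(2, 4) = 2 s.f.
Rounded to 2 significant figures: 0.011.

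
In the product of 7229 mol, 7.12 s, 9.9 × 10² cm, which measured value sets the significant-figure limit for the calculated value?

9.9 × 10² cm

7229 mol → 4 s.f.; 7.12 s → 3 s.f.; 9.9 × 10² cm → 2 s.f.
The fewest is 2 significant figures, from 9.9 × 10² cm.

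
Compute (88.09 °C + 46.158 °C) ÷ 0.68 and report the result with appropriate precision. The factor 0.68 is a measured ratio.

88.09 °C + 46.158 °C = 134.248 °C; the sum is limited to 2 decimal places (5 s.f.).
Carrying full precision, 134.248 ÷ 0.68 = 197.423529412… °C; 0.68 has 2 s.f., so the result keeps min(5, 2) = 2 s.f.
Rounded to 2 significant figures: 2.0 × 10² °C.

2.0 × 10² °C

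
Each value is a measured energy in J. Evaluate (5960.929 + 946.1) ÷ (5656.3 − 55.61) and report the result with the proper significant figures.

5960.929 + 946.1 = 6907.029, limited to 1 d.p. → 5 s.f.; 5656.3 − 55.61 = 5600.69, limited to 1 d.p. → 5 s.f.
Carrying full precision, 6907.029 ÷ 5600.69 = 1.23324608218…; keep min(5, 5) = 5 s.f.
Rounded to 5 significant figures: 1.2332.

1.2332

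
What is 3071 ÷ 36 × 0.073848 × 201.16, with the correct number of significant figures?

1.3 × 10³

3071 ÷ 36 × 0.073848 × 201.16 = 1267.23652115…
Multiplication/division keeps the fewest significant figures: 3071 → 4 s.f., 36 → 2 s.f., 0.073848 → 5 s.f., 201.16 → 5 s.f.; limit is 2.
Rounded to 2 significant figures: 1.3 × 10³.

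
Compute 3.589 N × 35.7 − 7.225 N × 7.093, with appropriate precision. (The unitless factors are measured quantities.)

3.589 × 35.7 = 128.1273 → 128 N (3 s.f., last digit at the 10^0 place).
7.225 × 7.093 = 51.246925 → 51.25 N (4 s.f., last digit at the 10^-2 place).
Difference: 76.880375 N; keep the coarser place, 10^0.
Result: 77 N.

77 N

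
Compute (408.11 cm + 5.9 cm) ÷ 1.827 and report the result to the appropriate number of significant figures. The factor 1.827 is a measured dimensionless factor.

408.11 cm + 5.9 cm = 414.01 cm; the sum is limited to 1 decimal place (4 s.f.).
Carrying full precision, 414.01 ÷ 1.827 = 226.606458675… cm; 1.827 has 4 s.f., so the result keeps min(4, 4) = 4 s.f.
Rounded to 4 significant figures: 2.266 × 10^2 cm.

2.266 × 10^2 cm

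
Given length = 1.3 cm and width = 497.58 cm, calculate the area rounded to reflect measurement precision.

6.5 × 10^2 cm²

area = 1.3 cm × 497.58 cm = 646.854 cm².
1.3 has 2 significant figures; 497.58 has 5.
Division/multiplication keeps the fewest: 2 significant figures.
Rounded: 6.5 × 10^2 cm².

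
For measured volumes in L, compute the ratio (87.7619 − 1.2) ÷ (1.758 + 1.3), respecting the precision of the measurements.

87.7619 − 1.2 = 86.5619, limited to 1 d.p. → 3 s.f.; 1.758 + 1.3 = 3.058, limited to 1 d.p. → 2 s.f.
Carrying full precision, 86.5619 ÷ 3.058 = 28.3067037279…; keep min(3, 2) = 2 s.f.
Rounded to 2 significant figures: 28.

28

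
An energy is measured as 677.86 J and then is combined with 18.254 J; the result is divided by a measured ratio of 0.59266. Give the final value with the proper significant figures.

1174.6 J

677.86 J + 18.254 J = 696.114 J; the sum is limited to 2 decimal places (5 s.f.).
Carrying full precision, 696.114 ÷ 0.59266 = 1174.55876894… J; 0.59266 has 5 s.f., so the result keeps min(5, 5) = 5 s.f.
Rounded to 5 significant figures: 1174.6 J.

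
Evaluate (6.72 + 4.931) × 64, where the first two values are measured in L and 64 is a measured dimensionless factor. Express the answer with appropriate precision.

6.72 L + 4.931 L = 11.651 L; the sum is limited to 2 decimal places (4 s.f.).
Carrying full precision, 11.651 × 64 = 745.664 L; 64 has 2 s.f., so the result keeps min(4, 2) = 2 s.f.
Rounded to 2 significant figures: 7.5 × 10² L.

7.5 × 10² L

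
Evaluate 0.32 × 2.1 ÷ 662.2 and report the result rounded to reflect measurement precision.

0.0010

0.32 × 2.1 ÷ 662.2 = 0.00101479915433…
Multiplication/division keeps the fewest significant figures: 0.32 → 2 s.f., 2.1 → 2 s.f., 662.2 → 4 s.f.; limit is 2.
Rounded to 2 significant figures: 0.0010.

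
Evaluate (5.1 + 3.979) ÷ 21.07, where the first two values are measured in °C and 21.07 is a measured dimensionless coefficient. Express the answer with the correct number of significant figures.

0.43 °C

5.1 °C + 3.979 °C = 9.079 °C; the sum is limited to 1 decimal place (2 s.f.).
Carrying full precision, 9.079 ÷ 21.07 = 0.430897009967… °C; 21.07 has 4 s.f., so the result keeps min(2, 4) = 2 s.f.
Rounded to 2 significant figures: 0.43 °C.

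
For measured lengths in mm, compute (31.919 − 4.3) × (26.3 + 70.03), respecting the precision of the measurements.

2.66 × 10^3 mm²

31.919 − 4.3 = 27.619, limited to 1 d.p. → 3 s.f.; 26.3 + 70.03 = 96.33, limited to 1 d.p. → 3 s.f.
Carrying full precision, 27.619 × 96.33 = 2660.53827; keep min(3, 3) = 3 s.f.
Rounded to 3 significant figures: 2.66 × 10^3 mm².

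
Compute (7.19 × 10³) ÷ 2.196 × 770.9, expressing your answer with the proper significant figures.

2.52 × 10⁶

(7.19 × 10³) ÷ 2.196 × 770.9 = 2524030.51002…
Multiplication/division keeps the fewest significant figures: 7.19 × 10³ → 3 s.f., 2.196 → 4 s.f., 770.9 → 4 s.f.; limit is 3.
Rounded to 3 significant figures: 2.52 × 10⁶.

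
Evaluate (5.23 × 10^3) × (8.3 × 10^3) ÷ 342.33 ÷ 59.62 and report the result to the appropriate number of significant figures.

2.1 × 10^3

(5.23 × 10^3) × (8.3 × 10^3) ÷ 342.33 ÷ 59.62 = 2126.87932442…
Multiplication/division keeps the fewest significant figures: 5.23 × 10^3 → 3 s.f., 8.3 × 10^3 → 2 s.f., 342.33 → 5 s.f., 59.62 → 4 s.f.; limit is 2.
Rounded to 2 significant figures: 2.1 × 10^3.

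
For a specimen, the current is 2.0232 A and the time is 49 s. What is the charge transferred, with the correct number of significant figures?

99 C

charge transferred = 2.0232 A × 49 s = 99.1368 C.
2.0232 has 5 significant figures; 49 has 2.
Division/multiplication keeps the fewest: 2 significant figures.
Rounded: 99 C.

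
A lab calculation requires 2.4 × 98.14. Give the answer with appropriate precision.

2.4 × 10^2

2.4 × 98.14 = 235.536
Multiplication/division keeps the fewest significant figures: 2.4 → 2 s.f., 98.14 → 4 s.f.; limit is 2.
Rounded to 2 significant figures: 2.4 × 10^2.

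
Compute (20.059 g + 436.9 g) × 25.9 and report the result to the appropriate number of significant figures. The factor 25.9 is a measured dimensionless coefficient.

1.18 × 10⁴ g

20.059 g + 436.9 g = 456.959 g; the sum is limited to 1 decimal place (4 s.f.).
Carrying full precision, 456.959 × 25.9 = 11835.2381 g; 25.9 has 3 s.f., so the result keeps min(4, 3) = 3 s.f.
Rounded to 3 significant figures: 1.18 × 10⁴ g.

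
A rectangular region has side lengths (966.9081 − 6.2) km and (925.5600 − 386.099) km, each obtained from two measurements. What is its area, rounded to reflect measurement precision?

5.183 × 10^5 km²

966.9081 − 6.2 = 960.7081, limited to 1 d.p. → 4 s.f.; 925.5600 − 386.099 = 539.4610, limited to 3 d.p. → 6 s.f.
Carrying full precision, 960.7081 × 539.4610 = 518264.552334…; keep min(4, 6) = 4 s.f.
Rounded to 4 significant figures: 5.183 × 10^5 km².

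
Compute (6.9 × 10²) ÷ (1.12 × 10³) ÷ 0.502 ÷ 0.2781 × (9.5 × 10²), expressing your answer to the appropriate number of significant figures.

(6.9 × 10²) ÷ (1.12 × 10³) ÷ 0.502 ÷ 0.2781 × (9.5 × 10²) = 4192.2769701…
Multiplication/division keeps the fewest significant figures: 6.9 × 10² → 2 s.f., 1.12 × 10³ → 3 s.f., 0.502 → 3 s.f., 0.2781 → 4 s.f., 9.5 × 10² → 2 s.f.; limit is 2.
Rounded to 2 significant figures: 4.2 × 10³.

4.2 × 10³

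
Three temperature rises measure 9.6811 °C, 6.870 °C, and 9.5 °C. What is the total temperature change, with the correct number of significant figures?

26.1 °C

9.6811 °C + 6.870 °C + 9.5 °C = 26.0511 °C.
Addition/subtraction keeps the fewest decimal places: 9.6811 → 4 decimal places, 6.870 → 3 decimal places, 9.5 → 1 decimal place; limit is 1.
Rounded to 1 decimal place: 26.1 °C.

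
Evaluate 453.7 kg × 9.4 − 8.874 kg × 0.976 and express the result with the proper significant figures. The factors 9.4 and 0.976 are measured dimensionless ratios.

4.3 × 10^3 kg

453.7 × 9.4 = 4264.78 → 4.3 × 10^3 kg (2 s.f., last digit at the 10^2 place).
8.874 × 0.976 = 8.661024 → 8.66 kg (3 s.f., last digit at the 10^-2 place).
Difference: 4256.118976 kg; keep the coarser place, 10^2.
Result: 4.3 × 10^3 kg.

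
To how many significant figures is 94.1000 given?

94.1000: trailing zeros after a decimal point are significant.

6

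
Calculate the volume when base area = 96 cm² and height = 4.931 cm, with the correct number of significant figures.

volume = 96 cm² × 4.931 cm = 473.376 cm³.
96 has 2 significant figures; 4.931 has 4.
Division/multiplication keeps the fewest: 2 significant figures.
Rounded: 4.7 × 10² cm³.

4.7 × 10² cm³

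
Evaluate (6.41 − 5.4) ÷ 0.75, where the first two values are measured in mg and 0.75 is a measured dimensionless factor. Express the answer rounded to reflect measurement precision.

1.3 mg

6.41 mg − 5.4 mg = 1.01 mg; the difference is limited to 1 decimal place (2 s.f.).
Carrying full precision, 1.01 ÷ 0.75 = 1.34666666667… mg; 0.75 has 2 s.f., so the result keeps min(2, 2) = 2 s.f.
Rounded to 2 significant figures: 1.3 mg.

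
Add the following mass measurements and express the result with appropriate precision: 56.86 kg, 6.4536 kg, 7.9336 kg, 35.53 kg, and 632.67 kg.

739.45 kg

56.86 kg + 6.4536 kg + 7.9336 kg + 35.53 kg + 632.67 kg = 739.4472 kg.
Addition/subtraction keeps the fewest decimal places: 56.86 → 2 decimal places, 6.4536 → 4 decimal places, 7.9336 → 4 decimal places, 35.53 → 2 decimal places, 632.67 → 2 decimal places; limit is 2.
Rounded to 2 decimal places: 739.45 kg.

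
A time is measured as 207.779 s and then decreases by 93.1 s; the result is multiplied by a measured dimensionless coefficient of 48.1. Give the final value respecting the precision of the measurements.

5.52 × 10³ s

207.779 s − 93.1 s = 114.679 s; the difference is limited to 1 decimal place (4 s.f.).
Carrying full precision, 114.679 × 48.1 = 5516.0599 s; 48.1 has 3 s.f., so the result keeps min(4, 3) = 3 s.f.
Rounded to 3 significant figures: 5.52 × 10³ s.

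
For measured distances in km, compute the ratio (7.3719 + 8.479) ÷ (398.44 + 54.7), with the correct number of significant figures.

3.498 × 10⁻²

7.3719 + 8.479 = 15.8509, limited to 3 d.p. → 5 s.f.; 398.44 + 54.7 = 453.14, limited to 1 d.p. → 4 s.f.
Carrying full precision, 15.8509 ÷ 453.14 = 0.0349801385885…; keep min(5, 4) = 4 s.f.
Rounded to 4 significant figures: 3.498 × 10⁻².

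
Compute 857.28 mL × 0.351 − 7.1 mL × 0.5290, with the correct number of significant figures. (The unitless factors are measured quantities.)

857.28 × 0.351 = 300.90528 → 3.01 × 10^2 mL (3 s.f., last digit at the 10^0 place).
7.1 × 0.5290 = 3.7559 → 3.8 mL (2 s.f., last digit at the 10^-1 place).
Difference: 297.14938 mL; keep the coarser place, 10^0.
Result: 297 mL.

297 mL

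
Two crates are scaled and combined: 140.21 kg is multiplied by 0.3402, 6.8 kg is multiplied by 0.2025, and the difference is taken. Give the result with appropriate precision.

140.21 × 0.3402 = 47.699442 → 47.70 kg (4 s.f., last digit at the 10^-2 place).
6.8 × 0.2025 = 1.377 → 1.4 kg (2 s.f., last digit at the 10^-1 place).
Difference: 46.322442 kg; keep the coarser place, 10^-1.
Result: 46.3 kg.

46.3 kg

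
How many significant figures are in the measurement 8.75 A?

3

8.75: every digit is nonzero and significant.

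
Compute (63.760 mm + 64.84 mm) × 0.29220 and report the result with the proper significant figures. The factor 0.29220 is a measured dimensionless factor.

63.760 mm + 64.84 mm = 128.600 mm; the sum is limited to 2 decimal places (5 s.f.).
Carrying full precision, 128.600 × 0.29220 = 37.57692 mm; 0.29220 has 5 s.f., so the result keeps min(5, 5) = 5 s.f.
Rounded to 5 significant figures: 37.577 mm.

37.577 mm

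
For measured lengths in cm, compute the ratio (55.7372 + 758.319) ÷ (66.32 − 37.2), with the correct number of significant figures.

55.7372 + 758.319 = 814.0562, limited to 3 d.p. → 6 s.f.; 66.32 − 37.2 = 29.12, limited to 1 d.p. → 3 s.f.
Carrying full precision, 814.0562 ÷ 29.12 = 27.9552266484…; keep min(6, 3) = 3 s.f.
Rounded to 3 significant figures: 28.0.

28.0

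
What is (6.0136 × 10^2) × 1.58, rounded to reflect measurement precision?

950.

(6.0136 × 10^2) × 1.58 = 950.1488
Multiplication/division keeps the fewest significant figures: 6.0136 × 10^2 → 5 s.f., 1.58 → 3 s.f.; limit is 3.
Rounded to 3 significant figures: 950.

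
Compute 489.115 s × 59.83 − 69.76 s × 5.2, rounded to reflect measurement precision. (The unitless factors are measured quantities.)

489.115 × 59.83 = 29263.75045 → 2.926 × 10⁴ s (4 s.f., last digit at the 10^1 place).
69.76 × 5.2 = 362.752 → 3.6 × 10² s (2 s.f., last digit at the 10^1 place).
Difference: 28900.99845 s; keep the coarser place, 10^1.
Result: 2.890 × 10⁴ s.

2.890 × 10⁴ s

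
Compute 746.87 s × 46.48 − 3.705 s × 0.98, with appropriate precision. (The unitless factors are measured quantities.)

746.87 × 46.48 = 34714.5176 → 3.471 × 10^4 s (4 s.f., last digit at the 10^1 place).
3.705 × 0.98 = 3.6309 → 3.6 s (2 s.f., last digit at the 10^-1 place).
Difference: 34710.8867 s; keep the coarser place, 10^1.
Result: 3.471 × 10^4 s.

3.471 × 10^4 s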